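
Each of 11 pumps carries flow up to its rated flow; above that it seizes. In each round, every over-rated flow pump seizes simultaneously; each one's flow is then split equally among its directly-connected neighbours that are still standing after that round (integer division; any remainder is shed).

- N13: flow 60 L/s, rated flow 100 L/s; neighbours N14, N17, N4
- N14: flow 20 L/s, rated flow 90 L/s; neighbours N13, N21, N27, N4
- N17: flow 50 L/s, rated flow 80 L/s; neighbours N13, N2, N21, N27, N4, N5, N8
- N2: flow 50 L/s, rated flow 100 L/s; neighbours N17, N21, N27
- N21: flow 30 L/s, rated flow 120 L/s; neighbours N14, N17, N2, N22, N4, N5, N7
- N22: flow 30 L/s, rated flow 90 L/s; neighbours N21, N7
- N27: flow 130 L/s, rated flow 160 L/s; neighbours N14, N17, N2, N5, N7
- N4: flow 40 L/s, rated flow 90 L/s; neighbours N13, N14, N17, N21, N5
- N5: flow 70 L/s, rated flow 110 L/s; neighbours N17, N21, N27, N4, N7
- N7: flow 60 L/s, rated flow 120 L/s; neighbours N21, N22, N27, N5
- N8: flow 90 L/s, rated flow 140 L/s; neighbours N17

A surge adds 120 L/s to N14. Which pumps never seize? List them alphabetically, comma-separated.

N8

Round 1 — N14 at 140 > 90. N14 seizes.
  N14 sheds 140 L/s to N13, N21, N27, N4: 35 each.
    N13: 60+35 = 95 ≤ 100
    N21: 30+35 = 65 ≤ 120
    N27: 130+35 = 165 > 160
    N4: 40+35 = 75 ≤ 90
Round 2 — N27 seizes.
  N27 sheds 165 L/s to N17, N2, N5, N7: 41 each (1 lost).
    N17: 50+41 = 91 > 80
    N2: 50+41 = 91 ≤ 100
    N5: 70+41 = 111 > 110
    N7: 60+41 = 101 ≤ 120
Round 3 — N17, N5 seize.
  N17 sheds 91 L/s to N13, N2, N21, N4, N8: 18 each (1 lost).
    N13: 95+18 = 113 > 100
    N2: 91+18 = 109 > 100
    N21: 65+18 = 83 ≤ 120
    N4: 75+18 = 93 > 90
    N8: 90+18 = 108 ≤ 140
  N5 sheds 111 L/s to N21, N4, N7: 37 each.
    N21: 83+37 = 120 ≤ 120
    N4: 93+37 = 130 > 90
    N7: 101+37 = 138 > 120
Round 4 — N13, N2, N4, N7 seize.
  N13 sheds 113 L/s: no online neighbours, lost.
  N2 sheds 109 L/s to N21: 109 each.
    N21: 120+109 = 229 > 120
  N4 sheds 130 L/s to N21: 130 each.
    N21: 229+130 = 359 > 120
  N7 sheds 138 L/s to N21, N22: 69 each.
    N21: 359+69 = 428 > 120
    N22: 30+69 = 99 > 90
Round 5 — N21, N22 seize.
  N21 sheds 428 L/s: no online neighbours, lost.
  N22 sheds 99 L/s: no online neighbours, lost.
No further seizures.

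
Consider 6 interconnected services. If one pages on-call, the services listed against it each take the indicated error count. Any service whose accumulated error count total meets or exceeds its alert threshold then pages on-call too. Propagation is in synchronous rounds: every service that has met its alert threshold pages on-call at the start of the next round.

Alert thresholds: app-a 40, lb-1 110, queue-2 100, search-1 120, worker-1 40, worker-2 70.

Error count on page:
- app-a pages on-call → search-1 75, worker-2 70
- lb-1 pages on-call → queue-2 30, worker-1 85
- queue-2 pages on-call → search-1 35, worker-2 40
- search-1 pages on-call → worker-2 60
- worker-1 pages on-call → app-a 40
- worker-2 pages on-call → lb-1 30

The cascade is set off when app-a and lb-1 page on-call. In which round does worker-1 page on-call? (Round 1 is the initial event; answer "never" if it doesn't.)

Round 1 — app-a, lb-1 page on-call (initial).
  queue-2: +30 → 30 < 100
  search-1: +75 → 75 < 120
  worker-1: +85 → 85 ≥ 40
  worker-2: +70 → 70 ≥ 70
Round 2 — worker-1, worker-2 page on-call.
No further pages.

2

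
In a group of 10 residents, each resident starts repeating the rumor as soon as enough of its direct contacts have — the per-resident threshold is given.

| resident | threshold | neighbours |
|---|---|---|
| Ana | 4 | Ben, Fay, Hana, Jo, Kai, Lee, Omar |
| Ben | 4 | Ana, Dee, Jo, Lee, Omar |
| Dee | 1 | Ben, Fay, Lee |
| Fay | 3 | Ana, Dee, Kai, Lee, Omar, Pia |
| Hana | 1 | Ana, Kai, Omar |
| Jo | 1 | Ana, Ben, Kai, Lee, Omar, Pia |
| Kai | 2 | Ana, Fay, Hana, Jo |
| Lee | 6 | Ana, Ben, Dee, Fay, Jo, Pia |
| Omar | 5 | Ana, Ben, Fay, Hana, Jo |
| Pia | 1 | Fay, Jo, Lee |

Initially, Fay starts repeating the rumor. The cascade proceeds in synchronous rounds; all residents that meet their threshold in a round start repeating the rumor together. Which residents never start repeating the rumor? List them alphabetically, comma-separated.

Round 1 — Fay starts repeating the rumor (initial).
Round 2 — checking thresholds:
  Ana: 1 of 7 neighbours < 4, below threshold.
  Dee: 1 of 3 neighbours ≥ 1, starts repeating the rumor.
  Kai: 1 of 4 neighbours < 2, below threshold.
  Lee: 1 of 6 neighbours < 6, below threshold.
  Omar: 1 of 5 neighbours < 5, below threshold.
  Pia: 1 of 3 neighbours ≥ 1, starts repeating the rumor.
Round 3 — checking thresholds:
  Ana: 1 of 7 neighbours < 4, below threshold.
  Ben: 1 of 5 neighbours < 4, below threshold.
  Jo: 1 of 6 neighbours ≥ 1, starts repeating the rumor.
  Kai: 1 of 4 neighbours < 2, below threshold.
  Lee: 3 of 6 neighbours < 6, below threshold.
  Omar: 1 of 5 neighbours < 5, below threshold.
Round 4 — checking thresholds:
  Ana: 2 of 7 neighbours < 4, below threshold.
  Ben: 2 of 5 neighbours < 4, below threshold.
  Kai: 2 of 4 neighbours ≥ 2, starts repeating the rumor.
  Lee: 4 of 6 neighbours < 6, below threshold.
  Omar: 2 of 5 neighbours < 5, below threshold.
Round 5 — checking thresholds:
  Ana: 3 of 7 neighbours < 4, below threshold.
  Ben: 2 of 5 neighbours < 4, below threshold.
  Hana: 1 of 3 neighbours ≥ 1, starts repeating the rumor.
  Lee: 4 of 6 neighbours < 6, below threshold.
  Omar: 2 of 5 neighbours < 5, below threshold.
Round 6 — checking thresholds:
  Ana: 4 of 7 neighbours ≥ 4, starts repeating the rumor.
  Ben: 2 of 5 neighbours < 4, below threshold.
  Lee: 4 of 6 neighbours < 6, below threshold.
  Omar: 3 of 5 neighbours < 5, below threshold.
Round 7 — no new spreads; cascade stops.

Ben, Lee, Omar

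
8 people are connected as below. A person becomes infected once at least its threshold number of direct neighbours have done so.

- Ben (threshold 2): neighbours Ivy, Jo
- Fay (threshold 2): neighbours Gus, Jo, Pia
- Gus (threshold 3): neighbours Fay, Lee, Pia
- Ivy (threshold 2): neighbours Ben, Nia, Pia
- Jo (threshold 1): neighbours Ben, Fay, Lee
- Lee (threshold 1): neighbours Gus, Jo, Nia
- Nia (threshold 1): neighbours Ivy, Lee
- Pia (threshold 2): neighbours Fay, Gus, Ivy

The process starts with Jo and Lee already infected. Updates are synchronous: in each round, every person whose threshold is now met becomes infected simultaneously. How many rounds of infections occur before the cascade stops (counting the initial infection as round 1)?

2

Round 1 — Jo, Lee become infected (initial).
Round 2 — checking thresholds:
  Ben: 1 of 2 neighbours < 2, holds.
  Fay: 1 of 3 neighbours < 2, holds.
  Gus: 1 of 3 neighbours < 3, holds.
  Nia: 1 of 2 neighbours ≥ 1, becomes infected.
Round 3 — no new infections; cascade stops.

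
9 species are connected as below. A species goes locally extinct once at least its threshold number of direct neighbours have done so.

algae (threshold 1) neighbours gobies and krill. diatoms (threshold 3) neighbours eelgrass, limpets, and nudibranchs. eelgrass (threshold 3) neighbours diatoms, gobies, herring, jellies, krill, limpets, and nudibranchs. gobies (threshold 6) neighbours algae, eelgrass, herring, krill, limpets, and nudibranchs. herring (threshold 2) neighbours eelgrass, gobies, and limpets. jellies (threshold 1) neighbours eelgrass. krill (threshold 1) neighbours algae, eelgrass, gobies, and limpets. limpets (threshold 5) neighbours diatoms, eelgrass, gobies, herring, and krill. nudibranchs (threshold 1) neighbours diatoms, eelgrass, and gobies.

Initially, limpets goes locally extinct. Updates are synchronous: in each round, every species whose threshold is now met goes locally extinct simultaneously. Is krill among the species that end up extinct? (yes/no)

Round 1 — limpets goes locally extinct (initial).
Round 2 — checking thresholds:
  diatoms: 1 of 3 neighbours < 3, holds.
  eelgrass: 1 of 7 neighbours < 3, holds.
  gobies: 1 of 6 neighbours < 6, holds.
  herring: 1 of 3 neighbours < 2, holds.
  krill: 1 of 4 neighbours ≥ 1, goes locally extinct.
Round 3 — checking thresholds:
  algae: 1 of 2 neighbours ≥ 1, goes locally extinct.
  diatoms: 1 of 3 neighbours < 3, holds.
  eelgrass: 2 of 7 neighbours < 3, holds.
  gobies: 2 of 6 neighbours < 6, holds.
  herring: 1 of 3 neighbours < 2, holds.
Round 4 — no new extinctions; cascade stops.

yes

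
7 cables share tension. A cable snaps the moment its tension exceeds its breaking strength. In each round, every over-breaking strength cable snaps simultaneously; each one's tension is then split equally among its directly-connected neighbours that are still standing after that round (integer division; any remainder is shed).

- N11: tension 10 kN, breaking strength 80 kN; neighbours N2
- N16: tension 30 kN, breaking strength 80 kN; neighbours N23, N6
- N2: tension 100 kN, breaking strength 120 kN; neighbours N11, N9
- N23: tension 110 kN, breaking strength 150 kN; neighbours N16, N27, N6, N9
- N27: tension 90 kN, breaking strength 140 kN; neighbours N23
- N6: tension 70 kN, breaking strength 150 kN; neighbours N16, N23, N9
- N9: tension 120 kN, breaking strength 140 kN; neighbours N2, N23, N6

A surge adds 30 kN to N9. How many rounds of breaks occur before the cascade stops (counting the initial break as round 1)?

Round 1 — N9 at 150 > 140. N9 snaps.
  N9 sheds 150 kN to N2, N23, N6: 50 each.
    N2: 100+50 = 150 > 120
    N23: 110+50 = 160 > 150
    N6: 70+50 = 120 ≤ 150
Round 2 — N2, N23 snap.
  N2 sheds 150 kN to N11: 150 each.
    N11: 10+150 = 160 > 80
  N23 sheds 160 kN to N16, N27, N6: 53 each (1 lost).
    N16: 30+53 = 83 > 80
    N27: 90+53 = 143 > 140
    N6: 120+53 = 173 > 150
Round 3 — N11, N16, N27, N6 snap.
  N11 sheds 160 kN: no online neighbours, lost.
  N16 sheds 83 kN: no online neighbours, lost.
  N27 sheds 143 kN: no online neighbours, lost.
  N6 sheds 173 kN: no online neighbours, lost.
No further breaks.

3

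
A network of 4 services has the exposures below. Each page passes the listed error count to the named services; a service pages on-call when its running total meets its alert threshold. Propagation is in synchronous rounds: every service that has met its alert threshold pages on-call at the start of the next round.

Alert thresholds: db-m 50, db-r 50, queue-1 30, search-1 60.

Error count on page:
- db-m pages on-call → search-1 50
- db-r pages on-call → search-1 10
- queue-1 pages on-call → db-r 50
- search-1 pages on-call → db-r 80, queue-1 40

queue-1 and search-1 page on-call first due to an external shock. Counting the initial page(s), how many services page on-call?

3

Round 1 — queue-1, search-1 page on-call (initial).
  db-r: +50+80 → 130 ≥ 50
Round 2 — db-r pages on-call.
No further pages.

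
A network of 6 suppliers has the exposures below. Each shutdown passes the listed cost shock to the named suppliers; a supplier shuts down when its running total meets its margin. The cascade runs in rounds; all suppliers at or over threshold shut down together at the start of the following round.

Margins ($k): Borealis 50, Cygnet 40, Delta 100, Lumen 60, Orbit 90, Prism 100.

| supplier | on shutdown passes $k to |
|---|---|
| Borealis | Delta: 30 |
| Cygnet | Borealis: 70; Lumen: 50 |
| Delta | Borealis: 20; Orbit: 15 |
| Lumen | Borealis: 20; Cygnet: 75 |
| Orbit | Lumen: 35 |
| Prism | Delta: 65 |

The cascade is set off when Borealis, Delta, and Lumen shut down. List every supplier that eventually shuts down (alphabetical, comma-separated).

Borealis, Cygnet, Delta, Lumen

Round 1 — Borealis, Delta, Lumen shut down (initial).
  Cygnet: +75 → 75 ≥ 40
  Orbit: +15 → 15 < 90
Round 2 — Cygnet shuts down.
No further shutdowns.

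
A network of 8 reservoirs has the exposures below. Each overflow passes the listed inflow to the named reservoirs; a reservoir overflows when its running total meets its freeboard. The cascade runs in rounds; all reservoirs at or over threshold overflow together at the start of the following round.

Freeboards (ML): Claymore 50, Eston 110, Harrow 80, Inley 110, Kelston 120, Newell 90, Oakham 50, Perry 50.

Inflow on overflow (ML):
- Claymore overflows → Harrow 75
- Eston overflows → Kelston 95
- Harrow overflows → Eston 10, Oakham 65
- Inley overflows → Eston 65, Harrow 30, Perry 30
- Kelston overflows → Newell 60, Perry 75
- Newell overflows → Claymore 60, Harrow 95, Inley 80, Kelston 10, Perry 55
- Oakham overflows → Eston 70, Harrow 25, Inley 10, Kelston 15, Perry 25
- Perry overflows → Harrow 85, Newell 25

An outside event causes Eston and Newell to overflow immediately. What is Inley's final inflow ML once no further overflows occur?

90

Round 1 — Eston, Newell overflow (initial).
  Claymore: +60 → 60 ≥ 50
  Harrow: +95 → 95 ≥ 80
  Inley: +80 → 80 < 110
  Kelston: +95+10 → 105 < 120
  Perry: +55 → 55 ≥ 50
Round 2 — Claymore, Harrow, Perry overflow.
  Oakham: +65 → 65 ≥ 50
Round 3 — Oakham overflows.
  Inley: +10 → 90 < 110
  Kelston: +15 → 120 ≥ 120
Round 4 — Kelston overflows.
No further overflows.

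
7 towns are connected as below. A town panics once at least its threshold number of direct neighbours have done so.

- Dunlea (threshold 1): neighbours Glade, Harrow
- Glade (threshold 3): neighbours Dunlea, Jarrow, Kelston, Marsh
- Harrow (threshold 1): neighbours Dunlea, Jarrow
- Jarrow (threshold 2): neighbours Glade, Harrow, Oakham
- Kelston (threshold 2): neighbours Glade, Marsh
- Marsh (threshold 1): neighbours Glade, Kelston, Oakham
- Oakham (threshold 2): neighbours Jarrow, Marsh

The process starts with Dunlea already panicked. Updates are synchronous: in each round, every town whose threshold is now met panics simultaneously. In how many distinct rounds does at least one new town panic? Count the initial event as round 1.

2

Round 1 — Dunlea panics (initial).
Round 2 — checking thresholds:
  Glade: 1 of 4 neighbours < 3, below threshold.
  Harrow: 1 of 2 neighbours ≥ 1, panics.
Round 3 — no new panics; cascade stops.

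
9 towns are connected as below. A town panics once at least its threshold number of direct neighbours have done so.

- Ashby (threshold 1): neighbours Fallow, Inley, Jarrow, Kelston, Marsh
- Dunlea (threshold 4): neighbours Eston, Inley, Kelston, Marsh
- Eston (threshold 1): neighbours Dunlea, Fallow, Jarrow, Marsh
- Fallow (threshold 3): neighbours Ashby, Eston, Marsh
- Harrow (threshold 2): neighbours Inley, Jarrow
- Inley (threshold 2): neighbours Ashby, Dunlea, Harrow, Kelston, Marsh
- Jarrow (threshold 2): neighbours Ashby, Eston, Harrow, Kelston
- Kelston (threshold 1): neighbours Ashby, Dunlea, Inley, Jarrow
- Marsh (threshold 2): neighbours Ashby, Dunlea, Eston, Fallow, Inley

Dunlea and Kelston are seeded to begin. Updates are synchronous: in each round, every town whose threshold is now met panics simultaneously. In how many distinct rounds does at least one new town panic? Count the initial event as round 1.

Round 1 — Dunlea, Kelston panic (initial).
Round 2 — checking thresholds:
  Ashby: 1 of 5 neighbours ≥ 1, panics.
  Eston: 1 of 4 neighbours ≥ 1, panics.
  Inley: 2 of 5 neighbours ≥ 2, panics.
  Jarrow: 1 of 4 neighbours < 2, holds.
  Marsh: 1 of 5 neighbours < 2, holds.
Round 3 — checking thresholds:
  Fallow: 2 of 3 neighbours < 3, holds.
  Harrow: 1 of 2 neighbours < 2, holds.
  Jarrow: 3 of 4 neighbours ≥ 2, panics.
  Marsh: 4 of 5 neighbours ≥ 2, panics.
Round 4 — checking thresholds:
  Fallow: 3 of 3 neighbours ≥ 3, panics.
  Harrow: 2 of 2 neighbours ≥ 2, panics.
Round 5 — no new panics; cascade stops.

4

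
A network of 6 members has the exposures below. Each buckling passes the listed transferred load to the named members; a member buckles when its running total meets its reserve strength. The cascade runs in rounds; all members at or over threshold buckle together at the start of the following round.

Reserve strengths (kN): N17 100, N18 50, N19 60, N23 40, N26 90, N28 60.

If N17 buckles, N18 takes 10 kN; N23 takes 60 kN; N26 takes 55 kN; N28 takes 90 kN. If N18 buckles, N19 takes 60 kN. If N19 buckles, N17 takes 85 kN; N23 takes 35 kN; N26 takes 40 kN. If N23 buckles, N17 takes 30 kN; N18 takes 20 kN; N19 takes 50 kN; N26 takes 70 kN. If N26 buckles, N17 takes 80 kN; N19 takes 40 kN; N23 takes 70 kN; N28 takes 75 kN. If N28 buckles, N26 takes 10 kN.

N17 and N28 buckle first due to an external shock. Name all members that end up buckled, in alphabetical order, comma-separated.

Round 1 — N17, N28 buckle (initial).
  N18: +10 → 10 < 50
  N23: +60 → 60 ≥ 40
  N26: +55+10 → 65 < 90
Round 2 — N23 buckles.
  N18: +20 → 30 < 50
  N19: +50 → 50 < 60
  N26: +70 → 135 ≥ 90
Round 3 — N26 buckles.
  N19: +40 → 90 ≥ 60
Round 4 — N19 buckles.
No further bucklings.

N17, N19, N23, N26, N28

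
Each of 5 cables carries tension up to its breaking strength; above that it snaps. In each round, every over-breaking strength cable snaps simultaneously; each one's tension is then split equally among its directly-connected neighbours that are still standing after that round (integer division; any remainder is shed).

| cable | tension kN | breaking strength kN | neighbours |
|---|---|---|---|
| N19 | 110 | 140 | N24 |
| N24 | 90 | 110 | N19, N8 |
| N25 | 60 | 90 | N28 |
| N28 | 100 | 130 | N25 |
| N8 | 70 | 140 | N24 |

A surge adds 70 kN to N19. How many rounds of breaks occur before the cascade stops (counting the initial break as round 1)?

3

Round 1 — N19 at 180 > 140. N19 snaps.
  N19 sheds 180 kN to N24: 180 each.
    N24: 90+180 = 270 > 110
Round 2 — N24 snaps.
  N24 sheds 270 kN to N8: 270 each.
    N8: 70+270 = 340 > 140
Round 3 — N8 snaps.
  N8 sheds 340 kN: no online neighbours, lost.
No further breaks.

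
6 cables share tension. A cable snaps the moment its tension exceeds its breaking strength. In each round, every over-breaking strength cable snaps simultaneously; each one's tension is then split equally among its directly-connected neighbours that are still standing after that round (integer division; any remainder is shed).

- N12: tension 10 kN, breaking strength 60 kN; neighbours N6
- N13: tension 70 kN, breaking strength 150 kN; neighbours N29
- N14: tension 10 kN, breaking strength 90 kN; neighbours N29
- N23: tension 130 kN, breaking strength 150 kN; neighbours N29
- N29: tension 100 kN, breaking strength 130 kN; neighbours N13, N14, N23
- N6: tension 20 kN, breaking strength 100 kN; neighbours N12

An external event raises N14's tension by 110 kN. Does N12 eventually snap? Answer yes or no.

Round 1 — N14 at 120 > 90. N14 snaps.
  N14 sheds 120 kN to N29: 120 each.
    N29: 100+120 = 220 > 130
Round 2 — N29 snaps.
  N29 sheds 220 kN to N13, N23: 110 each.
    N13: 70+110 = 180 > 150
    N23: 130+110 = 240 > 150
Round 3 — N13, N23 snap.
  N13 sheds 180 kN: no online neighbours, lost.
  N23 sheds 240 kN: no online neighbours, lost.
No further breaks.

no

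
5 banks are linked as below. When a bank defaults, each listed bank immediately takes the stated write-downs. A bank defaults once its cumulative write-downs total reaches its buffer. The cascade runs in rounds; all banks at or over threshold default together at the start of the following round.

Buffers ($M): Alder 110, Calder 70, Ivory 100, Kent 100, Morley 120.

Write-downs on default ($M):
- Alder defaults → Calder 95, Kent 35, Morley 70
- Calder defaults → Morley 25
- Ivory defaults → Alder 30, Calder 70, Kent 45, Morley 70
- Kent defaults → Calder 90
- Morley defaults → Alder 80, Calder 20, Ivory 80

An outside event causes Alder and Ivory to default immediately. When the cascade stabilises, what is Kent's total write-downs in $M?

80

Round 1 — Alder, Ivory default (initial).
  Calder: +95+70 → 165 ≥ 70
  Kent: +35+45 → 80 < 100
  Morley: +70+70 → 140 ≥ 120
Round 2 — Calder, Morley default.
No further defaults.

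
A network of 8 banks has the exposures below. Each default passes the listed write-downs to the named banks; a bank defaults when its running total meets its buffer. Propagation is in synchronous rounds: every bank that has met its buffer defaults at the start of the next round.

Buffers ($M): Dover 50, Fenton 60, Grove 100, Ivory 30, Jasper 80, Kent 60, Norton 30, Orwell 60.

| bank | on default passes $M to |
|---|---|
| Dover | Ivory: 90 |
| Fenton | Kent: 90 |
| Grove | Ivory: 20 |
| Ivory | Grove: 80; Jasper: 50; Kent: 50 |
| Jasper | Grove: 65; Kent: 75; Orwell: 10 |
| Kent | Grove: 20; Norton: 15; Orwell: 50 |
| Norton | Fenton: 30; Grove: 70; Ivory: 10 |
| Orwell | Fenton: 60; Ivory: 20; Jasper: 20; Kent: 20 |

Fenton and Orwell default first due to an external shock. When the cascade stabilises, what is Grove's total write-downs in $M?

20

Round 1 — Fenton, Orwell default (initial).
  Ivory: +20 → 20 < 30
  Jasper: +20 → 20 < 80
  Kent: +90+20 → 110 ≥ 60
Round 2 — Kent defaults.
  Grove: +20 → 20 < 100
  Norton: +15 → 15 < 30
No further defaults.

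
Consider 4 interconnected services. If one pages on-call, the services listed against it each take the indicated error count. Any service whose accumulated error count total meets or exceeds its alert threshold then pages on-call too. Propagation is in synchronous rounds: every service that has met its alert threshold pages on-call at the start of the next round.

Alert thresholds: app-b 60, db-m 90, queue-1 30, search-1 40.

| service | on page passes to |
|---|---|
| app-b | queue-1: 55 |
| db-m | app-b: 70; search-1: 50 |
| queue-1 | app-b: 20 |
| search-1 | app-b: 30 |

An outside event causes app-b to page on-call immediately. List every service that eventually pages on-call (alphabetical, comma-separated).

app-b, queue-1

Round 1 — app-b pages on-call (initial).
  queue-1: +55 → 55 ≥ 30
Round 2 — queue-1 pages on-call.
No further pages.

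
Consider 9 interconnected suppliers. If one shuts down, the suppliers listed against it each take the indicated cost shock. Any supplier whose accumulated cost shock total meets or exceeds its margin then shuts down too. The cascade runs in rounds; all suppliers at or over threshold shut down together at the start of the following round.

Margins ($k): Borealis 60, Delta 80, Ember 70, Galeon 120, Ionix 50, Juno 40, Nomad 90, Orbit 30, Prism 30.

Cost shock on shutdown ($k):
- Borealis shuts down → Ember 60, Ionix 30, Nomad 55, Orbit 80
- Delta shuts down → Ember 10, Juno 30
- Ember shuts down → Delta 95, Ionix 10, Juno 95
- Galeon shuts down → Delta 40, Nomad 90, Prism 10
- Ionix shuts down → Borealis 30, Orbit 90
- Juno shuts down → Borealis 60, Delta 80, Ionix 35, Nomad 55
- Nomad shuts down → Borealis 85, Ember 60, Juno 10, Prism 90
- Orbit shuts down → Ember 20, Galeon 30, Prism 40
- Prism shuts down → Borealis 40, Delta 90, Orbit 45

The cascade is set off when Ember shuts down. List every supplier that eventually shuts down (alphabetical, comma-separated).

Borealis, Delta, Ember, Ionix, Juno, Nomad, Orbit, Prism

Round 1 — Ember shuts down (initial).
  Delta: +95 → 95 ≥ 80
  Ionix: +10 → 10 < 50
  Juno: +95 → 95 ≥ 40
Round 2 — Delta, Juno shut down.
  Borealis: +60 → 60 ≥ 60
  Ionix: +35 → 45 < 50
  Nomad: +55 → 55 < 90
Round 3 — Borealis shuts down.
  Ionix: +30 → 75 ≥ 50
  Nomad: +55 → 110 ≥ 90
  Orbit: +80 → 80 ≥ 30
Round 4 — Ionix, Nomad, Orbit shut down.
  Galeon: +30 → 30 < 120
  Prism: +90+40 → 130 ≥ 30
Round 5 — Prism shuts down.
No further shutdowns.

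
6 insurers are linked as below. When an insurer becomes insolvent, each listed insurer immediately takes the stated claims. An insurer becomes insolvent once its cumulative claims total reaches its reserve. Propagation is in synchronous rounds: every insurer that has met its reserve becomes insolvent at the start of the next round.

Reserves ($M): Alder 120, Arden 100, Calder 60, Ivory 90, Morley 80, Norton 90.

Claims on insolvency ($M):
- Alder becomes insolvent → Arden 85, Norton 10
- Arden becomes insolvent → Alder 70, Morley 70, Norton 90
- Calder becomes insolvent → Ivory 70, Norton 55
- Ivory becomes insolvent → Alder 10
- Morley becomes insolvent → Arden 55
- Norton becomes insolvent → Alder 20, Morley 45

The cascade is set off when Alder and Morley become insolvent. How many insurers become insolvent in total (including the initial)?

Round 1 — Alder, Morley become insolvent (initial).
  Arden: +85+55 → 140 ≥ 100
  Norton: +10 → 10 < 90
Round 2 — Arden becomes insolvent.
  Norton: +90 → 100 ≥ 90
Round 3 — Norton becomes insolvent.
No further insolvencies.

4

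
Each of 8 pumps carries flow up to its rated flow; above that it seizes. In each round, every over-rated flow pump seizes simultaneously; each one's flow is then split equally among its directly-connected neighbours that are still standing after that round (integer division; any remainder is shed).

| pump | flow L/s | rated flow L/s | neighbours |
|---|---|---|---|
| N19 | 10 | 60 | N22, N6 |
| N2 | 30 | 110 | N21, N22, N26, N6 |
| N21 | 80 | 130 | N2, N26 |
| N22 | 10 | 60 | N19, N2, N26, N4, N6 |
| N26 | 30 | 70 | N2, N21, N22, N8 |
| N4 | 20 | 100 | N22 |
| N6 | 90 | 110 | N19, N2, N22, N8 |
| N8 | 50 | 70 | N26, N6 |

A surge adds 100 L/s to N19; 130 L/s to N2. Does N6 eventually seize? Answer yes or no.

yes

Round 1 — N19 at 110 > 60; N2 at 160 > 110. N19, N2 seize.
  N19 sheds 110 L/s to N22, N6: 55 each.
    N22: 10+55 = 65 > 60
    N6: 90+55 = 145 > 110
  N2 sheds 160 L/s to N21, N22, N26, N6: 40 each.
    N21: 80+40 = 120 ≤ 130
    N22: 65+40 = 105 > 60
    N26: 30+40 = 70 ≤ 70
    N6: 145+40 = 185 > 110
Round 2 — N22, N6 seize.
  N22 sheds 105 L/s to N26, N4: 52 each (1 lost).
    N26: 70+52 = 122 > 70
    N4: 20+52 = 72 ≤ 100
  N6 sheds 185 L/s to N8: 185 each.
    N8: 50+185 = 235 > 70
Round 3 — N26, N8 seize.
  N26 sheds 122 L/s to N21: 122 each.
    N21: 120+122 = 242 > 130
  N8 sheds 235 L/s: no online neighbours, lost.
Round 4 — N21 seizes.
  N21 sheds 242 L/s: no online neighbours, lost.
No further seizures.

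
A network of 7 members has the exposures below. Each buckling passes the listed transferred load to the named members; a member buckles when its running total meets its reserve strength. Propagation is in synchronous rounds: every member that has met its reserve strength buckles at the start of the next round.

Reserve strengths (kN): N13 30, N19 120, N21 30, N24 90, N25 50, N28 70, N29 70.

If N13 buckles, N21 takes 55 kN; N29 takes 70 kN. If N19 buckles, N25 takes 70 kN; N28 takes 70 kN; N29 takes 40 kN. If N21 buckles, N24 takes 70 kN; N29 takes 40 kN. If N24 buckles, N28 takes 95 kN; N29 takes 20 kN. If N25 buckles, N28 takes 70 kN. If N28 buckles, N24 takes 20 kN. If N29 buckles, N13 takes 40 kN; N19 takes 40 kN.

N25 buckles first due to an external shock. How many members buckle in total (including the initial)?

Round 1 — N25 buckles (initial).
  N28: +70 → 70 ≥ 70
Round 2 — N28 buckles.
  N24: +20 → 20 < 90
No further bucklings.

2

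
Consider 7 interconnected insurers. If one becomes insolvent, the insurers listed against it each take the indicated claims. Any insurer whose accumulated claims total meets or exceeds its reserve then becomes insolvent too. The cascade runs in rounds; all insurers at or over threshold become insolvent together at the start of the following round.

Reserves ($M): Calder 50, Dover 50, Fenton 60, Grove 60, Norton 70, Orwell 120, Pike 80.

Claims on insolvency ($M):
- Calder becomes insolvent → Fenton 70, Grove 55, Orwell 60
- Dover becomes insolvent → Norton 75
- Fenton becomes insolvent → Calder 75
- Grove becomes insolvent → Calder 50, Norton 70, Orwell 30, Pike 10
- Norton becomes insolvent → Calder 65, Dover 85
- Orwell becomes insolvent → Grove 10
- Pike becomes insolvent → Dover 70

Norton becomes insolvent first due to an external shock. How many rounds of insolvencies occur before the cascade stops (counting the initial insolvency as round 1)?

3

Round 1 — Norton becomes insolvent (initial).
  Calder: +65 → 65 ≥ 50
  Dover: +85 → 85 ≥ 50
Round 2 — Calder, Dover become insolvent.
  Fenton: +70 → 70 ≥ 60
  Grove: +55 → 55 < 60
  Orwell: +60 → 60 < 120
Round 3 — Fenton becomes insolvent.
No further insolvencies.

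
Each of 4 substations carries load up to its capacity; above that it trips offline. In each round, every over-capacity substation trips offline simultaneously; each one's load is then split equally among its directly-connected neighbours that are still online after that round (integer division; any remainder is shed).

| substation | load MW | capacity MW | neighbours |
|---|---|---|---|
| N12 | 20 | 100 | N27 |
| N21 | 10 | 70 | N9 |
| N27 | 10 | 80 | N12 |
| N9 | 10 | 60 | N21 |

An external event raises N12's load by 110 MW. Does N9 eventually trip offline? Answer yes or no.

no

Round 1 — N12 at 130 > 100. N12 trips offline.
  N12 sheds 130 MW to N27: 130 each.
    N27: 10+130 = 140 > 80
Round 2 — N27 trips offline.
  N27 sheds 140 MW: no online neighbours, lost.
No further trips.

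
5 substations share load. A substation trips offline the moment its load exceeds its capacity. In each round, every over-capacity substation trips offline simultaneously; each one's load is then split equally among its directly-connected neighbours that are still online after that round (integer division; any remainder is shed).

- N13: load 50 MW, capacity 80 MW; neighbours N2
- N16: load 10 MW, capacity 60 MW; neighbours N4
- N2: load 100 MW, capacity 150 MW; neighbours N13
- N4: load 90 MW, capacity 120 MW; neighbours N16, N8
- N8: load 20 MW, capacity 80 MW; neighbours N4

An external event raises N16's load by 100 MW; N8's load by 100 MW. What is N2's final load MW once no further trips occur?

100

Round 1 — N16 at 110 > 60; N8 at 120 > 80. N16, N8 trip offline.
  N16 sheds 110 MW to N4: 110 each.
    N4: 90+110 = 200 > 120
  N8 sheds 120 MW to N4: 120 each.
    N4: 200+120 = 320 > 120
Round 2 — N4 trips offline.
  N4 sheds 320 MW: no online neighbours, lost.
No further trips.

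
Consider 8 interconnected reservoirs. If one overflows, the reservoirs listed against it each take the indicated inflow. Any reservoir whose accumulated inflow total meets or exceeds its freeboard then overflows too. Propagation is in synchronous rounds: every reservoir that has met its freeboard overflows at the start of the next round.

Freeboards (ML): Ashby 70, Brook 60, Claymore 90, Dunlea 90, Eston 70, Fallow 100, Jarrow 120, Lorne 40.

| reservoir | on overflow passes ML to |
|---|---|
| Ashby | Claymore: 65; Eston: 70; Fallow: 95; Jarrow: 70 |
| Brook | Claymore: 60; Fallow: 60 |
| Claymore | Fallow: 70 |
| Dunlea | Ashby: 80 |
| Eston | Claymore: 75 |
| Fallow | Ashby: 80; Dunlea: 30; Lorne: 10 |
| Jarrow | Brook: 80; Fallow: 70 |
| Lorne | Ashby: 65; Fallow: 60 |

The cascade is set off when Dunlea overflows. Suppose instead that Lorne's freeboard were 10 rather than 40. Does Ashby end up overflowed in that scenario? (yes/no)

With Lorne's freeboard at 10:
Round 1 — Dunlea overflows (initial).
  Ashby: +80 → 80 ≥ 70
Round 2 — Ashby overflows.
  Claymore: +65 → 65 < 90
  Eston: +70 → 70 ≥ 70
  Fallow: +95 → 95 < 100
  Jarrow: +70 → 70 < 120
Round 3 — Eston overflows.
  Claymore: +75 → 140 ≥ 90
Round 4 — Claymore overflows.
  Fallow: +70 → 165 ≥ 100
Round 5 — Fallow overflows.
  Lorne: +10 → 10 ≥ 10
Round 6 — Lorne overflows.
No further overflows.

yes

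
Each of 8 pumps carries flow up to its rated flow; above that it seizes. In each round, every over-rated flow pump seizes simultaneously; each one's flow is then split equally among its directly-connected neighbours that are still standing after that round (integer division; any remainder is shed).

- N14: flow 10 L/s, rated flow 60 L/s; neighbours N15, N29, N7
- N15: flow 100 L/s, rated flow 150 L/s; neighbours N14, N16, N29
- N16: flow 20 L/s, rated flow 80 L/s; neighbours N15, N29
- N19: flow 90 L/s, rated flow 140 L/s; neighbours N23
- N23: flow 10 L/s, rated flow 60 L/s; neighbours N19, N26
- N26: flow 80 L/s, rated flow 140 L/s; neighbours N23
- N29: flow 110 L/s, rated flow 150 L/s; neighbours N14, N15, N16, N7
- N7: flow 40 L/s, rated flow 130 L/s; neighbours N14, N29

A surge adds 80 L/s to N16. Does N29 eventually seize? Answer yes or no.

yes

Round 1 — N16 at 100 > 80. N16 seizes.
  N16 sheds 100 L/s to N15, N29: 50 each.
    N15: 100+50 = 150 ≤ 150
    N29: 110+50 = 160 > 150
Round 2 — N29 seizes.
  N29 sheds 160 L/s to N14, N15, N7: 53 each (1 lost).
    N14: 10+53 = 63 > 60
    N15: 150+53 = 203 > 150
    N7: 40+53 = 93 ≤ 130
Round 3 — N14, N15 seize.
  N14 sheds 63 L/s to N7: 63 each.
    N7: 93+63 = 156 > 130
  N15 sheds 203 L/s: no online neighbours, lost.
Round 4 — N7 seizes.
  N7 sheds 156 L/s: no online neighbours, lost.
No further seizures.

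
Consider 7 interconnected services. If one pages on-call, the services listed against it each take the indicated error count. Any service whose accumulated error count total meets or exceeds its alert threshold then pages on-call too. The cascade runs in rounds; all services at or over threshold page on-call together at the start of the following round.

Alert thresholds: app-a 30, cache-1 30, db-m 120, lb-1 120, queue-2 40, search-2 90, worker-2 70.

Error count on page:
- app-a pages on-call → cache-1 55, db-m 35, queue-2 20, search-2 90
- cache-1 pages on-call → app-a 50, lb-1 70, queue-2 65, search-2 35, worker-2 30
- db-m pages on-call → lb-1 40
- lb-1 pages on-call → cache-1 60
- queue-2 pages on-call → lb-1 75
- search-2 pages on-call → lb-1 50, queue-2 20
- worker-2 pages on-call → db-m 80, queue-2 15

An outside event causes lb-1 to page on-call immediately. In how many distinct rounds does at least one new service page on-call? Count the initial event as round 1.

4

Round 1 — lb-1 pages on-call (initial).
  cache-1: +60 → 60 ≥ 30
Round 2 — cache-1 pages on-call.
  app-a: +50 → 50 ≥ 30
  queue-2: +65 → 65 ≥ 40
  search-2: +35 → 35 < 90
  worker-2: +30 → 30 < 70
Round 3 — app-a, queue-2 page on-call.
  db-m: +35 → 35 < 120
  search-2: +90 → 125 ≥ 90
Round 4 — search-2 pages on-call.
No further pages.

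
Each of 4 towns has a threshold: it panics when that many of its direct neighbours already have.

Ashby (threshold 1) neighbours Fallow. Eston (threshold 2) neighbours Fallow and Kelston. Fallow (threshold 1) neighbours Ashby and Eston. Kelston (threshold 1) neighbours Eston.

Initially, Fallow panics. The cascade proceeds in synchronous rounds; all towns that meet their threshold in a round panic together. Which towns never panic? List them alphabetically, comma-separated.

Round 1 — Fallow panics (initial).
Round 2 — checking thresholds:
  Ashby: 1 of 1 neighbours ≥ 1, panics.
  Eston: 1 of 2 neighbours < 2, holds.
Round 3 — no new panics; cascade stops.

Eston, Kelston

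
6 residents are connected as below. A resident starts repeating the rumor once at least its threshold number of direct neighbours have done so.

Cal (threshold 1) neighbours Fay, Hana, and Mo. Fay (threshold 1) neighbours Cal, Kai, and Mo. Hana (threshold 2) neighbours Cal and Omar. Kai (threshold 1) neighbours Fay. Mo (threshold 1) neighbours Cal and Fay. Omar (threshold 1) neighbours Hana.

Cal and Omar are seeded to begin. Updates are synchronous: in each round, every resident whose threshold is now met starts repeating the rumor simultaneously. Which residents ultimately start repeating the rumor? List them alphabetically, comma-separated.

Round 1 — Cal, Omar start repeating the rumor (initial).
Round 2 — checking thresholds:
  Fay: 1 of 3 neighbours ≥ 1, starts repeating the rumor.
  Hana: 2 of 2 neighbours ≥ 2, starts repeating the rumor.
  Mo: 1 of 2 neighbours ≥ 1, starts repeating the rumor.
Round 3 — checking thresholds:
  Kai: 1 of 1 neighbours ≥ 1, starts repeating the rumor.
Round 4 — no new spreads; cascade stops.

Cal, Fay, Hana, Kai, Mo, Omar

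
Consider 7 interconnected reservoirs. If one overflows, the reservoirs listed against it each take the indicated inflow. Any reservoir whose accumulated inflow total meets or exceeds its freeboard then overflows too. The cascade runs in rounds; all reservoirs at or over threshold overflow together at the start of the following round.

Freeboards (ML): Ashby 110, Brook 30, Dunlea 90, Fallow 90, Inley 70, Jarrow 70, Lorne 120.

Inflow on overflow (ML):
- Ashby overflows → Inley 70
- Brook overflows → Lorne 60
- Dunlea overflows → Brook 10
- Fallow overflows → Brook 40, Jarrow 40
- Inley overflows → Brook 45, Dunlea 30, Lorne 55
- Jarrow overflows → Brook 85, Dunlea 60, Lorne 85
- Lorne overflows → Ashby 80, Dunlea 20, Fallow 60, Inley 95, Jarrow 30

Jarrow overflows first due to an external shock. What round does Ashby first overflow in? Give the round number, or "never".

Round 1 — Jarrow overflows (initial).
  Brook: +85 → 85 ≥ 30
  Dunlea: +60 → 60 < 90
  Lorne: +85 → 85 < 120
Round 2 — Brook overflows.
  Lorne: +60 → 145 ≥ 120
Round 3 — Lorne overflows.
  Ashby: +80 → 80 < 110
  Dunlea: +20 → 80 < 90
  Fallow: +60 → 60 < 90
  Inley: +95 → 95 ≥ 70
Round 4 — Inley overflows.
  Dunlea: +30 → 110 ≥ 90
Round 5 — Dunlea overflows.
No further overflows.

never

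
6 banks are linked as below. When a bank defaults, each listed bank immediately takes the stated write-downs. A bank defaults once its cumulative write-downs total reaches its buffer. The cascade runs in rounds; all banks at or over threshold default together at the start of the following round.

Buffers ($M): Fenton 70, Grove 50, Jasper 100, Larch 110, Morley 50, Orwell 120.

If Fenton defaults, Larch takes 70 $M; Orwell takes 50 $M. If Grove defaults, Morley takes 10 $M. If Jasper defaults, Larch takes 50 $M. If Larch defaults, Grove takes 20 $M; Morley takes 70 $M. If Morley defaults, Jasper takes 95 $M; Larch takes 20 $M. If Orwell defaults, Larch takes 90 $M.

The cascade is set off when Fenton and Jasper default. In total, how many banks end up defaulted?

4

Round 1 — Fenton, Jasper default (initial).
  Larch: +70+50 → 120 ≥ 110
  Orwell: +50 → 50 < 120
Round 2 — Larch defaults.
  Grove: +20 → 20 < 50
  Morley: +70 → 70 ≥ 50
Round 3 — Morley defaults.
No further defaults.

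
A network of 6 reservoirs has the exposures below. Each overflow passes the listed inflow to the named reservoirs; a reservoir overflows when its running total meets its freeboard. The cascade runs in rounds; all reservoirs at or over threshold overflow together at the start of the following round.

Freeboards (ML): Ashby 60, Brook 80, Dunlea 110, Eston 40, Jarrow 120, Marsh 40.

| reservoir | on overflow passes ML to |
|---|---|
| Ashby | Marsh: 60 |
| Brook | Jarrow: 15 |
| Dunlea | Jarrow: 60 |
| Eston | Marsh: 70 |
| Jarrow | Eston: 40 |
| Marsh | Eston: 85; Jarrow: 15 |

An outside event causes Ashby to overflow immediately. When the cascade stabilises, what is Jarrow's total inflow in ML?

15

Round 1 — Ashby overflows (initial).
  Marsh: +60 → 60 ≥ 40
Round 2 — Marsh overflows.
  Eston: +85 → 85 ≥ 40
  Jarrow: +15 → 15 < 120
Round 3 — Eston overflows.
No further overflows.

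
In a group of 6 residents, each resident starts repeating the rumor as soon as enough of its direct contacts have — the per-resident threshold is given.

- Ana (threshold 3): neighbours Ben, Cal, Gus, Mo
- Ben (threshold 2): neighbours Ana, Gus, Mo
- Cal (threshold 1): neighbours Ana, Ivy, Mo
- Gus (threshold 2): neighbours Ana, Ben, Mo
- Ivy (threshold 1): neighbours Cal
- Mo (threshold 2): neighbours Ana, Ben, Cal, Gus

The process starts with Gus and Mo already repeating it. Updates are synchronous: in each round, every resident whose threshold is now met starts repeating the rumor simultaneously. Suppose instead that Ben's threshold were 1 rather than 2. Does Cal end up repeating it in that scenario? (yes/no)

With Ben's threshold at 1:
Round 1 — Gus, Mo start repeating the rumor (initial).
Round 2 — checking thresholds:
  Ana: 2 of 4 neighbours < 3, holds.
  Ben: 2 of 3 neighbours ≥ 1, starts repeating the rumor.
  Cal: 1 of 3 neighbours ≥ 1, starts repeating the rumor.
Round 3 — checking thresholds:
  Ana: 4 of 4 neighbours ≥ 3, starts repeating the rumor.
  Ivy: 1 of 1 neighbours ≥ 1, starts repeating the rumor.
Round 4 — no new spreads; cascade stops.

yes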